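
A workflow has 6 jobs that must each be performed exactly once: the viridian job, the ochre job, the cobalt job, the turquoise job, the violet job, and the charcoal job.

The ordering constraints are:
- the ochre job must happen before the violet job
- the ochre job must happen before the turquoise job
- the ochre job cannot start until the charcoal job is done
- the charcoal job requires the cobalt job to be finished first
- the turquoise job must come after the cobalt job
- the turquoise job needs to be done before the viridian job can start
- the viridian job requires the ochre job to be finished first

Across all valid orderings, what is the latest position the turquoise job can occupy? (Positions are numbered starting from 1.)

The only job forced after the turquoise job (directly or by a chain) is the viridian job.
So at least 1 job follows the turquoise job, putting the turquoise job no later than position 5. That position is achievable by scheduling everything else first.

5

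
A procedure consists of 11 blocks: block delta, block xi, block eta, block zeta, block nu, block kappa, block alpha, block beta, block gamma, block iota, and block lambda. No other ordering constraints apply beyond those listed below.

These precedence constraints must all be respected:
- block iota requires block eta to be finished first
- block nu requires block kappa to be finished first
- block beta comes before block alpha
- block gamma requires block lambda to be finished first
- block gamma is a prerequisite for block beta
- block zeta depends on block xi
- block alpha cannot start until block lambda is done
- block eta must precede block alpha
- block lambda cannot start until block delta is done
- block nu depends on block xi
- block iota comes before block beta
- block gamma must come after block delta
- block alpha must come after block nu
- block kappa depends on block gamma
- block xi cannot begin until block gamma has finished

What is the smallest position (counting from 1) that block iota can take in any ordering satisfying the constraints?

Working backwards through the constraints from block iota, its only required predecessor is block eta.
So at minimum 1 block comes before block iota, putting block iota no earlier than position 2. That position is achievable by scheduling exactly that predecessor first.

2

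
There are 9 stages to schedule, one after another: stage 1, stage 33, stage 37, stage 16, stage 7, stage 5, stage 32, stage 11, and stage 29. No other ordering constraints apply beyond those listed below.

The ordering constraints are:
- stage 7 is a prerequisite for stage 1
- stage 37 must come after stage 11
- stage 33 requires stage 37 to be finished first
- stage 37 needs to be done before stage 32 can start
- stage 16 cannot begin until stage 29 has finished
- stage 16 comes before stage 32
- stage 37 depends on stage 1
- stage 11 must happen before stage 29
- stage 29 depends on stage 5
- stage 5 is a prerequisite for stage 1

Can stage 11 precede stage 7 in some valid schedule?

Yes

The constraints leave stage 11 and stage 7 unordered relative to each other; nothing requires stage 7 earlier.
That means at least one valid schedule has stage 11 before stage 7.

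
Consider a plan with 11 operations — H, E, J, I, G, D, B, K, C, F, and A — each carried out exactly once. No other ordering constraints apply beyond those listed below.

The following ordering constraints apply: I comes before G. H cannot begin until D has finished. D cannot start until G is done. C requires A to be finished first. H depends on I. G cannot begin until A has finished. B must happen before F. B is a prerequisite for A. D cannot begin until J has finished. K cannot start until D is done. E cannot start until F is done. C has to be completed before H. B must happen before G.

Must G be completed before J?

No

Nothing in the constraints links G and J; they are unordered relative to each other.
There exist valid orderings with J before G, so G is not required to come first.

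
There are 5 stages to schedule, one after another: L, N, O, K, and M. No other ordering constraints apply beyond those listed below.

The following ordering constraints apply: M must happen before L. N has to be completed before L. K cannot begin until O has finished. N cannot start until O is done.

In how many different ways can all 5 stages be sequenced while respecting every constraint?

The stages with no prerequisites are O, M; any of them can be placed first.
Systematically extending each partial ordering one stage at a time and counting, there are 11 complete orderings.

11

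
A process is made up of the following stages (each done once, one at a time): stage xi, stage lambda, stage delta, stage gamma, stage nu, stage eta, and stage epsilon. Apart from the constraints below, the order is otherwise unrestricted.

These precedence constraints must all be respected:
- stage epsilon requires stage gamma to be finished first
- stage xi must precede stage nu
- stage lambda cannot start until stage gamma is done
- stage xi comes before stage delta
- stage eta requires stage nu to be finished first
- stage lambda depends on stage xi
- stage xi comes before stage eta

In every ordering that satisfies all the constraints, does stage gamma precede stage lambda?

Yes

Chaining the stated constraints: stage gamma → stage lambda.
Hence stage gamma necessarily comes before stage lambda.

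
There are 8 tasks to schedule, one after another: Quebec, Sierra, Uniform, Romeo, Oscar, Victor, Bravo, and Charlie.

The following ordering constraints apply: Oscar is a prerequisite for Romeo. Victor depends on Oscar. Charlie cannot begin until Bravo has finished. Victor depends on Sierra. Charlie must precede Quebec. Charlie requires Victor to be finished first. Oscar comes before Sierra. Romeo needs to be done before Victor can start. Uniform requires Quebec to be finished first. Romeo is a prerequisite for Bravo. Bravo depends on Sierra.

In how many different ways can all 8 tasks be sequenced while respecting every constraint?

Only Oscar has no prerequisites, so it must go first.
Counting all ways to extend the partial order to a total order gives 4.

4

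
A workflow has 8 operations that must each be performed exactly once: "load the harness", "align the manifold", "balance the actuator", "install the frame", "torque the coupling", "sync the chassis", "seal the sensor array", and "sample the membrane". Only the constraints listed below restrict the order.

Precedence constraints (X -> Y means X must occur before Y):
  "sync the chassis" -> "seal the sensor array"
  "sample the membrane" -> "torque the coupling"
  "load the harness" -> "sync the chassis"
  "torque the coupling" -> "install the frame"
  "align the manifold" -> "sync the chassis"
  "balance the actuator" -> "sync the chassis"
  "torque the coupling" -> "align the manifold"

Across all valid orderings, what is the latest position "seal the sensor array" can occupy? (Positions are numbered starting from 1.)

No constraint forces any operation after "seal the sensor array", so it can be placed last, in position 8.

8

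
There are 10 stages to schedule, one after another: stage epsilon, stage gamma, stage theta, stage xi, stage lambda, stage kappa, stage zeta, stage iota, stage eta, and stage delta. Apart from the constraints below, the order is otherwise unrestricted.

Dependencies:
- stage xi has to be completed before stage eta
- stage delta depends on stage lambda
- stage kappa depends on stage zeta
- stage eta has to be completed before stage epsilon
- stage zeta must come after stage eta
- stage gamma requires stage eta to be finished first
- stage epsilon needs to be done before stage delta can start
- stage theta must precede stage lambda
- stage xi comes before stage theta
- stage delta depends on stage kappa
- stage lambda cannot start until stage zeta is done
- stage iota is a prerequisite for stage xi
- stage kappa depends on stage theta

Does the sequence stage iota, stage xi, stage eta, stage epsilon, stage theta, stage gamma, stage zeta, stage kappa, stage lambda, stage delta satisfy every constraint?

Yes

Going through the constraints one by one, each required predecessor appears earlier in the sequence than its dependent — e.g. stage epsilon (position 4) is before stage delta (position 10), as required.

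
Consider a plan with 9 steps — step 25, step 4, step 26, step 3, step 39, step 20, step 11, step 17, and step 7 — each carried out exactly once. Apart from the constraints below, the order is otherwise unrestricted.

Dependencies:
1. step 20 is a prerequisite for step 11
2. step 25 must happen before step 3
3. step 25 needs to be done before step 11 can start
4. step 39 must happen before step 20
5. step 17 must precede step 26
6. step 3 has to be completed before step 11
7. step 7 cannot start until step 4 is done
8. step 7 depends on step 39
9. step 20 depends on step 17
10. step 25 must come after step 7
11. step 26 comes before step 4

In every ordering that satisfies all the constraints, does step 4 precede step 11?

Yes

Chaining the stated constraints: step 4 → step 7 → step 25 → step 11.
So step 4 must precede step 11 in any valid ordering.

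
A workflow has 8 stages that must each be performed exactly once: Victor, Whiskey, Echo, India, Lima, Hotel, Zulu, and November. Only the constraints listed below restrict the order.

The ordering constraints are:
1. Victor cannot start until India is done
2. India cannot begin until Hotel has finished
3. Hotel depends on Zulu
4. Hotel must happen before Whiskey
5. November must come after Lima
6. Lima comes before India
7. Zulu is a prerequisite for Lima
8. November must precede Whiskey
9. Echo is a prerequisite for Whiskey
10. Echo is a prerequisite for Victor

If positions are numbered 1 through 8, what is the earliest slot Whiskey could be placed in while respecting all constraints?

6

Every stage that must precede Whiskey has to come before it. Tracing all chains that end at Whiskey, those stages are: Echo, Lima, Hotel, Zulu, November — 5 in total.
So at minimum 5 stages come before Whiskey, putting Whiskey no earlier than position 6. That position is achievable by scheduling exactly those predecessors first.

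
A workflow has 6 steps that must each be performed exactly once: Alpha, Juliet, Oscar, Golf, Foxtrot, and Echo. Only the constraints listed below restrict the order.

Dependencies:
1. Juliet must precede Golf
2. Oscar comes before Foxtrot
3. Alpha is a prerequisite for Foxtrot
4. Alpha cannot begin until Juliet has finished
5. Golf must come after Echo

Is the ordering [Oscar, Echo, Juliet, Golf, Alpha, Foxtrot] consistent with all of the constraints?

Yes

Checking each listed constraint against this order: for instance, Oscar is in position 1 and Foxtrot in position 6, so that constraint holds — and the remaining constraints check out the same way.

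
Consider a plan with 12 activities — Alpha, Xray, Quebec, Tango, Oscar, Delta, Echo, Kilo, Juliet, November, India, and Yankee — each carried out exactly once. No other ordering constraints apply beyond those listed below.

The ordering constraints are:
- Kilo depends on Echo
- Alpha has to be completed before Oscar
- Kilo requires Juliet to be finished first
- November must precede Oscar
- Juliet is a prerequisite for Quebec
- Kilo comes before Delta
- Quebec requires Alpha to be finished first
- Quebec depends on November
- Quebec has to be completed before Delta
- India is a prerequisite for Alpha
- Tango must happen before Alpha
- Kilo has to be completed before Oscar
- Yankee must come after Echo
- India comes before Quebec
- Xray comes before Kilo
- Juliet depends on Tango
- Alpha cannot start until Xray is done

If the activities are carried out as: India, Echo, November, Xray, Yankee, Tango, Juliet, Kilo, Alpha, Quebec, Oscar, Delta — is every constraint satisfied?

Every stated constraint is respected: India sits at position 1, ahead of Quebec at position 10, and each of the other listed pairs likewise has the predecessor earlier in the sequence.

Yes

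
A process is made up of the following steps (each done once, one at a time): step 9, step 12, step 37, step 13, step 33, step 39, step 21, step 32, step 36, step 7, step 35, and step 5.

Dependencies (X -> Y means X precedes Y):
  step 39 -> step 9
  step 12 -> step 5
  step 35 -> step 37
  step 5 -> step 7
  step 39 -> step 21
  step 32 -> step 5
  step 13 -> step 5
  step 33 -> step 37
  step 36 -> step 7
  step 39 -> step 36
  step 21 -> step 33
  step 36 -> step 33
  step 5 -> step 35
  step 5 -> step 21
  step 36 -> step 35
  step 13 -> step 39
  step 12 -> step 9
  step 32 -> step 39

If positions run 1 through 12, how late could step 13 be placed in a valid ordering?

3

Every step that must follow step 13 has to come after it. Tracing all chains starting from step 13, those steps are: step 9, step 37, step 33, step 39, step 21, step 36, step 7, step 35, step 5 — 9 in total.
So at least 9 steps follow step 13, putting step 13 no later than position 3. That position is achievable by scheduling everything else first.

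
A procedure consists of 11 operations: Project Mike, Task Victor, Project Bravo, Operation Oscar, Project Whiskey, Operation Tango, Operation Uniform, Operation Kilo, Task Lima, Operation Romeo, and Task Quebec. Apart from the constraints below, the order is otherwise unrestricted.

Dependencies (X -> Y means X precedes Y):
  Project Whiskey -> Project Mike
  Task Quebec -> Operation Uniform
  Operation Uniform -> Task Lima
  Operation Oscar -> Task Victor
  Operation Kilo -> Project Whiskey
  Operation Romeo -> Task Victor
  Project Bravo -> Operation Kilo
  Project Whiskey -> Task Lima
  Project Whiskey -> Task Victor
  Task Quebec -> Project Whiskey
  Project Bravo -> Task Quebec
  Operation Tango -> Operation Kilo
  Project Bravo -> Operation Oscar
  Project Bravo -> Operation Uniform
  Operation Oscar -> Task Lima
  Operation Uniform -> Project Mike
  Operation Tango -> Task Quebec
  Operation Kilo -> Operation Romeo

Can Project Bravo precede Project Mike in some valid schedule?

Yes

The constraints force Project Bravo before Project Mike, so yes — every valid ordering has Project Bravo earlier.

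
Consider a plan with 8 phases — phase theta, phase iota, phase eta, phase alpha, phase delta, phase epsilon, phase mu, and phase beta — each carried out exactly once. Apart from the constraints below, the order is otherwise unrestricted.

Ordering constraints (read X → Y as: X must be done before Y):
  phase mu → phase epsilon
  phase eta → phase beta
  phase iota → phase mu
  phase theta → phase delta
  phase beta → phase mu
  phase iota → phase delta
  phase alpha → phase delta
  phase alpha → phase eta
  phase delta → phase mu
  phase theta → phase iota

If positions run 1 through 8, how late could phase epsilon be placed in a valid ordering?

8

Phase epsilon has no required successors, so nothing stops it from going last (position 8).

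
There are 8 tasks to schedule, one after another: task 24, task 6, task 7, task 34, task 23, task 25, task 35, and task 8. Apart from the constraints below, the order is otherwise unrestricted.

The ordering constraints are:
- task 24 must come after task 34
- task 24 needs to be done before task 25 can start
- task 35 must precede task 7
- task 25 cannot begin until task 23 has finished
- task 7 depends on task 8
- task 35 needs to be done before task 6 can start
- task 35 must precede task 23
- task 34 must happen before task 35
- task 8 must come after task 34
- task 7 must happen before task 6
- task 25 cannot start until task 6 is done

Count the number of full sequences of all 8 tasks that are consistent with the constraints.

42

Task 34 is the only task with nothing required before it, so every ordering starts there.
Enumerating by repeatedly choosing an available task (one whose prerequisites are all placed) gives 42 distinct complete orderings.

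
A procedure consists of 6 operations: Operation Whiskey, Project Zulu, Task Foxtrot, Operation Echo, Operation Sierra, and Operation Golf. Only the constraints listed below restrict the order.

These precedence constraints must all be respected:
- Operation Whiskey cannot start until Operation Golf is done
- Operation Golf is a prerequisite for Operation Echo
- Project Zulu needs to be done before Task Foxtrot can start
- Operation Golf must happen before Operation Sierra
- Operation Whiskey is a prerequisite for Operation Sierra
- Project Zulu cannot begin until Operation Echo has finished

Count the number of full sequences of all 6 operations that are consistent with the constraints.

Operation Golf is the only operation with nothing required before it, so every ordering starts there.
Counting all ways to extend the partial order to a total order gives 10.

10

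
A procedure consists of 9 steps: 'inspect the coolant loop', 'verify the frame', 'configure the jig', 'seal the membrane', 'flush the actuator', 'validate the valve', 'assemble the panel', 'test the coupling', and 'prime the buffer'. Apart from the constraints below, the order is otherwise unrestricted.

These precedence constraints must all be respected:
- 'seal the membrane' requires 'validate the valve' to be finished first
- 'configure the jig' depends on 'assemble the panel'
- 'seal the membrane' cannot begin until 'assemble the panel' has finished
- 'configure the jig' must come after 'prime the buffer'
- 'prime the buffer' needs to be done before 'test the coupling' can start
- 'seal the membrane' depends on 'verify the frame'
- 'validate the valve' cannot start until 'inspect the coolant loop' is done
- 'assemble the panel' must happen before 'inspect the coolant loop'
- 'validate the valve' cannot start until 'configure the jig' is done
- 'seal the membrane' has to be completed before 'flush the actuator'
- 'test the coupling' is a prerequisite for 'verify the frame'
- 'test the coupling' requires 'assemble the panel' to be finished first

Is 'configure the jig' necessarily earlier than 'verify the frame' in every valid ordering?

Nothing in the constraints links 'configure the jig' and 'verify the frame'; they are unordered relative to each other.
A valid ordering placing 'verify the frame' before 'configure the jig' exists, so the answer is no.

No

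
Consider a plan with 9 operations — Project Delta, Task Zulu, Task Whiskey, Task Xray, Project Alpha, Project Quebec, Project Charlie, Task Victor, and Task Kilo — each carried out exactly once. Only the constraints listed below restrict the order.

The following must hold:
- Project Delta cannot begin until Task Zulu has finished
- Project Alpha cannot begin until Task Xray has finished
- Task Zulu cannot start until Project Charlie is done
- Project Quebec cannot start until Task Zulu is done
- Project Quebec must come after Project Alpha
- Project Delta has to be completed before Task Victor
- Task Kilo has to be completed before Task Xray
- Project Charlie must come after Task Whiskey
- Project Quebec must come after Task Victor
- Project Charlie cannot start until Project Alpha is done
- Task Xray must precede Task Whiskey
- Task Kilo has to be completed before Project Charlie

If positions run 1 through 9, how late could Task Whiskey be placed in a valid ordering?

4

Every operation that must follow Task Whiskey has to come after it. Tracing all chains starting from Task Whiskey, those operations are: Project Delta, Task Zulu, Project Quebec, Project Charlie, Task Victor — 5 in total.
With 5 mandatory successors out of 9 operations total, the latest slot for Task Whiskey is 9−5 = 4, and it's reachable by doing all non-successors before Task Whiskey.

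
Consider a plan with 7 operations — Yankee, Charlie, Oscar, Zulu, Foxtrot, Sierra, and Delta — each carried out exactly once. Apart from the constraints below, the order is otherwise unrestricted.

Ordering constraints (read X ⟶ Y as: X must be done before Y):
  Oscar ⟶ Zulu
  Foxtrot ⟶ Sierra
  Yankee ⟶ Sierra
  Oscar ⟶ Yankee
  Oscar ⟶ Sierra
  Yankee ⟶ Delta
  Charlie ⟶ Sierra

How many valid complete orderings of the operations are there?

174

3 operations have no prerequisites (Charlie, Oscar, Foxtrot), so any of them could come first.
Systematically extending each partial ordering one operation at a time and counting, there are 174 complete orderings.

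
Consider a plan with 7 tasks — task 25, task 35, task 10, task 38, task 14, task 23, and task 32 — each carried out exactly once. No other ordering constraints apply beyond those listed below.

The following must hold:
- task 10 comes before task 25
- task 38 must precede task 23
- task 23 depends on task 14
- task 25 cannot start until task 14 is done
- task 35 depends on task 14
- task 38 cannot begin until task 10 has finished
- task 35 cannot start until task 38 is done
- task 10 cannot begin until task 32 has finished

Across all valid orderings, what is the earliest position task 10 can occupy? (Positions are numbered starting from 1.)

2

Working backwards through the constraints from task 10, its only required predecessor is task 32.
So at minimum 1 task comes before task 10, putting task 10 no earlier than position 2. That position is achievable by scheduling exactly that predecessor first.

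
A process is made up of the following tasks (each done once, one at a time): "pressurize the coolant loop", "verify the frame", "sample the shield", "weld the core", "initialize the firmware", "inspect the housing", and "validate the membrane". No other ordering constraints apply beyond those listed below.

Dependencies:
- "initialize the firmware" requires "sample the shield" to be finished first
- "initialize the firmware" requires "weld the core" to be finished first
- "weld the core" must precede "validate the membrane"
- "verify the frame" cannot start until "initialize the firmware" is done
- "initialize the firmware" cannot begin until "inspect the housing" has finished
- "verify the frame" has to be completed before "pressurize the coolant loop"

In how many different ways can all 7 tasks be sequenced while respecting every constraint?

30

3 tasks have no prerequisites ("sample the shield", "weld the core", "inspect the housing"), so any of them could come first.
Counting all ways to extend the partial order to a total order gives 30.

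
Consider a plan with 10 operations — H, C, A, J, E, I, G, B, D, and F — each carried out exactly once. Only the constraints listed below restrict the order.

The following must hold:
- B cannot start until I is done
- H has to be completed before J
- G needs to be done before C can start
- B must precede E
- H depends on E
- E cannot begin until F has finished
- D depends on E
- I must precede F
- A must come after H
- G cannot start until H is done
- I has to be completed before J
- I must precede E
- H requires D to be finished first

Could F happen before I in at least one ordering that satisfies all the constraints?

No

The constraints give a chain I → F, which forces I before F.
So no valid ordering can have F before I.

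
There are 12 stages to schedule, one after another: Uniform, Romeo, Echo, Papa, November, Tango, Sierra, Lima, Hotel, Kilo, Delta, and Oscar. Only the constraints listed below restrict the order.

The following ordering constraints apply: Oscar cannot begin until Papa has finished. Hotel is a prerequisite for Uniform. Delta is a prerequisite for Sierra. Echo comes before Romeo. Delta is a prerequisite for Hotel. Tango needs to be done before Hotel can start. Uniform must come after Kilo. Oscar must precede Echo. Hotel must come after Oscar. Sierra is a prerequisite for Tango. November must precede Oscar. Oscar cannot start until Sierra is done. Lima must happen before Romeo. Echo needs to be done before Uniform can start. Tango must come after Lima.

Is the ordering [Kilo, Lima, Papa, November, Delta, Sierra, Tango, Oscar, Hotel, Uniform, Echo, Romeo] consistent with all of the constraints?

Here Echo comes after Uniform.
Since Echo is required before Uniform, the ordering is invalid.

No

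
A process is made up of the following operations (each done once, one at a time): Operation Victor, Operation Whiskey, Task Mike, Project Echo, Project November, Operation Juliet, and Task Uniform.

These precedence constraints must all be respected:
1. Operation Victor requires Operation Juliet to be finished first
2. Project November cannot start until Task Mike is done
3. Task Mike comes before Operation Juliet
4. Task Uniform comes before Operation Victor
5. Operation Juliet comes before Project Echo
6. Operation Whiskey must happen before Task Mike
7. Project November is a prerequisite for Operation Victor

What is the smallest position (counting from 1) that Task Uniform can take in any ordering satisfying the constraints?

Task Uniform has no prerequisites at all, so it can go in position 1.

1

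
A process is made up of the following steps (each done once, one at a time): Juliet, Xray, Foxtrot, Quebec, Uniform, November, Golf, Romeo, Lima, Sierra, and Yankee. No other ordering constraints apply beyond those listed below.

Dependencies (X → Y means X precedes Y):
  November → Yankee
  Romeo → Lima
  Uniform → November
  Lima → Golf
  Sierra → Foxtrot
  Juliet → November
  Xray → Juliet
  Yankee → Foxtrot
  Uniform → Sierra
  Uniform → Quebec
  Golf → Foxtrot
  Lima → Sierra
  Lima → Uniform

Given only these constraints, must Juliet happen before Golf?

No

Juliet and Golf are not related by any chain of constraints.
There exist valid orderings with Golf before Juliet, so Juliet is not required to come first.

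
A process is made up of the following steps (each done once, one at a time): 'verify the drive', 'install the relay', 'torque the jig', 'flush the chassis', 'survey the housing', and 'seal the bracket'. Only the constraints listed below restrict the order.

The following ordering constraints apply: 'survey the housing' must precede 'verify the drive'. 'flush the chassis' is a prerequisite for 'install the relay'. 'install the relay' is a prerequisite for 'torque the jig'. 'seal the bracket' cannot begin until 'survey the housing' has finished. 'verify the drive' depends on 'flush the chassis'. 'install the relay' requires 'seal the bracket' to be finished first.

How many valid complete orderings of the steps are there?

11

2 steps have no prerequisites ('flush the chassis', 'survey the housing'), so any of them could come first.
Counting all ways to extend the partial order to a total order gives 11.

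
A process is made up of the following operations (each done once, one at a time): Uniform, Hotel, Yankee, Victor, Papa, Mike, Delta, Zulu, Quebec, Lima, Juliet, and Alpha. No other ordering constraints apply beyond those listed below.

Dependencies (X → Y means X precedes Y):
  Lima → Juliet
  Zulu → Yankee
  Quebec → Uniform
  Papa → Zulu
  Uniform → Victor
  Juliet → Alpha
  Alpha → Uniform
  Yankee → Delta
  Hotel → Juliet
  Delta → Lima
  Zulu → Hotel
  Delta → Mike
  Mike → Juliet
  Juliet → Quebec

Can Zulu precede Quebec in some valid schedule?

The constraints force Zulu before Quebec, so yes — every valid ordering has Zulu earlier.

Yes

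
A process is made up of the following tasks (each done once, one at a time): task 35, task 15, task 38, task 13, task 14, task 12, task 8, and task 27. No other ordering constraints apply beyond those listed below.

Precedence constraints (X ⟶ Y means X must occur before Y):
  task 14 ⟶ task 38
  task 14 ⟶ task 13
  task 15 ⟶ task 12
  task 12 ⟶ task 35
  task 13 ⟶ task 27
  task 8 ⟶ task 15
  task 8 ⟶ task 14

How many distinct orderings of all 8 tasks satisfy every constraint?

Only task 8 has no prerequisites, so it must go first.
Enumerating by repeatedly choosing an available task (one whose prerequisites are all placed) gives 105 distinct complete orderings.

105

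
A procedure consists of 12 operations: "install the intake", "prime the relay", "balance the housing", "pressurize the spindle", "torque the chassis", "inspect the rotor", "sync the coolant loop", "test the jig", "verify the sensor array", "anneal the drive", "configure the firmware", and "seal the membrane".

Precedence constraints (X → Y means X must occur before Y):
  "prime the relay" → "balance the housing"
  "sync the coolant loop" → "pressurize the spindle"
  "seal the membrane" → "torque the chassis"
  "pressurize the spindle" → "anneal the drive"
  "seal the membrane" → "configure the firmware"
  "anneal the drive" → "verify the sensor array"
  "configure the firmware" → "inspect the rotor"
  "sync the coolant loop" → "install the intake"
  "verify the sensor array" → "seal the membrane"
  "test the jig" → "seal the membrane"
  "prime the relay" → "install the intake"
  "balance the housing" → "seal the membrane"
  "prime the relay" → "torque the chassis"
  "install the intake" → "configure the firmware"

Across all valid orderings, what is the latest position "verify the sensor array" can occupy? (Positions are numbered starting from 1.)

8

Every operation that must follow "verify the sensor array" has to come after it. Tracing all chains starting from "verify the sensor array", those operations are: "torque the chassis", "inspect the rotor", "configure the firmware", "seal the membrane" — 4 in total.
With 4 mandatory successors out of 12 operations total, the latest slot for "verify the sensor array" is 12−4 = 8, and it's reachable by doing all non-successors before "verify the sensor array".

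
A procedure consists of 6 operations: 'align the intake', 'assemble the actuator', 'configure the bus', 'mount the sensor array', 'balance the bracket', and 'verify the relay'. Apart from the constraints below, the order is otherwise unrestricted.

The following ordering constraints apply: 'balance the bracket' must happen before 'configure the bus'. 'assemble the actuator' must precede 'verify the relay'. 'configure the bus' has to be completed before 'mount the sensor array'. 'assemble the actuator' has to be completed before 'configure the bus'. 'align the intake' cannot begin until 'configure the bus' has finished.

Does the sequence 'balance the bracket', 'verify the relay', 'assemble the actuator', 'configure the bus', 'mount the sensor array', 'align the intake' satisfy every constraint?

Here 'assemble the actuator' comes after 'verify the relay'.
But one of the constraints requires 'assemble the actuator' before 'verify the relay', so this ordering violates it.

No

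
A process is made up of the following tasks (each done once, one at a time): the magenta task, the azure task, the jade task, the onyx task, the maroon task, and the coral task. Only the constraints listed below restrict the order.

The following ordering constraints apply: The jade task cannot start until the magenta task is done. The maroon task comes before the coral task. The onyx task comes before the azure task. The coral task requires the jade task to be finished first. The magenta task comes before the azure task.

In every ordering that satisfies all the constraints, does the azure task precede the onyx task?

No

In fact the dependencies run the other way: the onyx task → the azure task.
So the azure task never precedes the onyx task.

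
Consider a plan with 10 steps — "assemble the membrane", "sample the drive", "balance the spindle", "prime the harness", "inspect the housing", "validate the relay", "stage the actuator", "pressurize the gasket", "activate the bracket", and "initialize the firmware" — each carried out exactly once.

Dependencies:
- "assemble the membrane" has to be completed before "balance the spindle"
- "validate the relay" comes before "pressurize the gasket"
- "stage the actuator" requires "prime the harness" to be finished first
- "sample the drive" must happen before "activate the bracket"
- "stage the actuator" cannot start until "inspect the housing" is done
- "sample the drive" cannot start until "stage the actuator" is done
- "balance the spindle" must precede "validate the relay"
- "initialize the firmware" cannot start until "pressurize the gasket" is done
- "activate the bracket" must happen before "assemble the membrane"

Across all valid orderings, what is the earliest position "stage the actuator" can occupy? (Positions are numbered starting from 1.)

3

Every step that must precede "stage the actuator" has to come before it. Tracing all chains that end at "stage the actuator", those steps are: "prime the harness", "inspect the housing" — 2 in total.
So at minimum 2 steps come before "stage the actuator", putting "stage the actuator" no earlier than position 3. That position is achievable by scheduling exactly those predecessors first.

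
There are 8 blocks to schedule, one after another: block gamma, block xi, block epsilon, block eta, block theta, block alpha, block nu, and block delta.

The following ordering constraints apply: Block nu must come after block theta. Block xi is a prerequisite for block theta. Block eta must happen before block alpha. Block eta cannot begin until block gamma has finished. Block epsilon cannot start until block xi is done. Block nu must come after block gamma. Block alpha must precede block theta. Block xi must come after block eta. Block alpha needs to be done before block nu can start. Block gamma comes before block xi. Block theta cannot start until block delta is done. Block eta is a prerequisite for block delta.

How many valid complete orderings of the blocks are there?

Only block gamma has no prerequisites, so it must go first.
Counting all ways to extend the partial order to a total order gives 24.

24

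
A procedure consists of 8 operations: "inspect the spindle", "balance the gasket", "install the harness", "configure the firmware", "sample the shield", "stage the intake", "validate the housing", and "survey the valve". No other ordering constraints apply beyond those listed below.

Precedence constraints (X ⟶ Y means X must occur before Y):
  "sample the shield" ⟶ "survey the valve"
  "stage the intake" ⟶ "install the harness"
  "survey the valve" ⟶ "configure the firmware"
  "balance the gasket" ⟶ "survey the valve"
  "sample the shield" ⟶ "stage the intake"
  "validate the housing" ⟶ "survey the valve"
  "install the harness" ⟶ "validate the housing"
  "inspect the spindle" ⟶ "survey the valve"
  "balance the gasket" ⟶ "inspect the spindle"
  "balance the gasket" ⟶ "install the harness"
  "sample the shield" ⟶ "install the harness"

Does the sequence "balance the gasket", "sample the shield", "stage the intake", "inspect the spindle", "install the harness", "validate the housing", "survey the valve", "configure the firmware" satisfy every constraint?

Every stated constraint is respected: "balance the gasket" sits at position 1, ahead of "survey the valve" at position 7, and each of the other listed pairs likewise has the predecessor earlier in the sequence.

Yes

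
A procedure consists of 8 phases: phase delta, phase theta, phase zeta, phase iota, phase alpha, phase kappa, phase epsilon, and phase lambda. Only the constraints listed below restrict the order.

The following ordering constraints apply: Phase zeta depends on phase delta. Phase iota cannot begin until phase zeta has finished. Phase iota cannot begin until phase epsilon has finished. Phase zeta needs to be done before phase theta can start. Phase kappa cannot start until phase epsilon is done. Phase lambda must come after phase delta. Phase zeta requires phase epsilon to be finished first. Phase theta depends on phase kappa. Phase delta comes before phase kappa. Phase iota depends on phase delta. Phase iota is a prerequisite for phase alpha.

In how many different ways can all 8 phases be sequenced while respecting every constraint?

117

2 phases have no prerequisites (phase delta, phase epsilon), so any of them could come first.
Enumerating by repeatedly choosing an available phase (one whose prerequisites are all placed) gives 117 distinct complete orderings.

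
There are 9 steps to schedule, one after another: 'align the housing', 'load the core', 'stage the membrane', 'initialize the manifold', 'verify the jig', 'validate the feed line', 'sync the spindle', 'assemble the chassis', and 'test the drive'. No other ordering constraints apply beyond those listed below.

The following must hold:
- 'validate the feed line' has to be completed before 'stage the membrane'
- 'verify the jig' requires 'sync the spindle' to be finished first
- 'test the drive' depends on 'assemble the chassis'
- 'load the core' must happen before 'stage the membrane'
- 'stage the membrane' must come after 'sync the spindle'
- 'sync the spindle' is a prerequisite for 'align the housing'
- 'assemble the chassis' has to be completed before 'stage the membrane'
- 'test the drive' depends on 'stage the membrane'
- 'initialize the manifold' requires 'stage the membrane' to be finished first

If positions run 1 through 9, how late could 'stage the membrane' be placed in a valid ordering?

7

Following every chain forward from 'stage the membrane', the steps that must come later are 'initialize the manifold', 'test the drive' — 2 of them.
So at least 2 steps follow 'stage the membrane', putting 'stage the membrane' no later than position 7. That position is achievable by scheduling everything else first.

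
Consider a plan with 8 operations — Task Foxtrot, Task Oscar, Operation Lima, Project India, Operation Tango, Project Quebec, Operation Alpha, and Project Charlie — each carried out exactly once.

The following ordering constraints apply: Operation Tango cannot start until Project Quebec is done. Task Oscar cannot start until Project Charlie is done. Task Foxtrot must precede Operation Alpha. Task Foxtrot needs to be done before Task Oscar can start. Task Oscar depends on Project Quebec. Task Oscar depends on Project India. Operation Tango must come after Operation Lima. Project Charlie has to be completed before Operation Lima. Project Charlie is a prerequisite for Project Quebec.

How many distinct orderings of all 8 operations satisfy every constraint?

536

The operations with no prerequisites are Task Foxtrot, Project India, Project Charlie; any of them can be placed first.
Counting all ways to extend the partial order to a total order gives 536.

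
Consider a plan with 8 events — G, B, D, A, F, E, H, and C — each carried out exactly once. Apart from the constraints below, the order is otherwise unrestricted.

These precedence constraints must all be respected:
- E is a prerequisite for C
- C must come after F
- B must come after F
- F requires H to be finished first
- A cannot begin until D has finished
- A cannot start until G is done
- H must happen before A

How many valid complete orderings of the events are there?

758

The events with no prerequisites are G, D, E, H; any of them can be placed first.
Systematically extending each partial ordering one event at a time and counting, there are 758 complete orderings.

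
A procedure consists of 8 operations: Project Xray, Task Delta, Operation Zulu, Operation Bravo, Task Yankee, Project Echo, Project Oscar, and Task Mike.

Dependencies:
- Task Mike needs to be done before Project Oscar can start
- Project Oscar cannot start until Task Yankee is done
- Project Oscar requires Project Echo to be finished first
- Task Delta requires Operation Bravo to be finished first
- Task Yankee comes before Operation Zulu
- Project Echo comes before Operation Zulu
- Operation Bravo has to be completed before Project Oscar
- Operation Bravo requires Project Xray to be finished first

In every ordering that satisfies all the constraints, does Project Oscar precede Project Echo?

No

The constraints actually force Project Echo before Project Oscar (via Project Echo → Project Oscar), not the other way around.
So Project Oscar never precedes Project Echo.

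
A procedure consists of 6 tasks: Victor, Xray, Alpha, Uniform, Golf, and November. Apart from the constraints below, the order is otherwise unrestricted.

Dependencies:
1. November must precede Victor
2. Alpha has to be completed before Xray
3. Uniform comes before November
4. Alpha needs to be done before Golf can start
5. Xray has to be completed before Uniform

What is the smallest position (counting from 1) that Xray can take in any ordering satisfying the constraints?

2

Working backwards through the constraints from Xray, its only required predecessor is Alpha.
So at minimum 1 task comes before Xray, putting Xray no earlier than position 2. That position is achievable by scheduling exactly that predecessor first.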